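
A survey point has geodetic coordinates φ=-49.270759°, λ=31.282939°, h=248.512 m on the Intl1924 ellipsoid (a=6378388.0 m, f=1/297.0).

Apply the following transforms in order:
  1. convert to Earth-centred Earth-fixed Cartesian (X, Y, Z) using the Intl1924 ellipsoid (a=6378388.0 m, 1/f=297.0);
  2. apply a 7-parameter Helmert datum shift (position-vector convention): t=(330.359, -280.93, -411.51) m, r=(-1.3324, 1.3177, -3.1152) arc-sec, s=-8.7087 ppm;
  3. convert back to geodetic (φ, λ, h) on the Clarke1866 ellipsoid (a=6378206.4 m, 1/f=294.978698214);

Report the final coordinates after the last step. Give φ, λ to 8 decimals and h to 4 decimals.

start: φ=-49.270759°, λ=31.282939°, h=248.512 m
→ ECEF (a=6378388.000, f=1/297.0): X=3563757.8771, Y=2165345.5400, Z=-4810539.9029
→ Helmert 7p (PV): X=3564059.1718, Y=2164960.8558, Z=-4810946.2731
→ geod (Bowring, a=6378206.400): φ=-49.27405279°, λ=31.27627237°, h=859.7962 m

φ=-49.27405279°, λ=31.27627237°, h=859.7962 m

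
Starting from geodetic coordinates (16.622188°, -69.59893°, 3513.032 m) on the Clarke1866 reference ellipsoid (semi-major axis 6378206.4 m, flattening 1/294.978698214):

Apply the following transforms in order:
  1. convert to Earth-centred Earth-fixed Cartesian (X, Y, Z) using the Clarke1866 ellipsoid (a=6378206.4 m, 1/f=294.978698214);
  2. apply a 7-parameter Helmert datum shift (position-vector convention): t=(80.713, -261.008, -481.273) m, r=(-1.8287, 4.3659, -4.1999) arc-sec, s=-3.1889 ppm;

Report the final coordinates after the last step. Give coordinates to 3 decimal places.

X=2132224.629 m, Y=-5733333.517 m, Z=1813222.201 m

start: φ=16.622188°, λ=-69.598930°, h=3513.032 m
→ ECEF (a=6378206.400, f=1/294.978698214): X=2132229.0607, Y=-5733063.4549, Z=1813703.5619
→ Helmert 7p (PV): X=2132224.6293, Y=-5733333.5166, Z=1813222.2015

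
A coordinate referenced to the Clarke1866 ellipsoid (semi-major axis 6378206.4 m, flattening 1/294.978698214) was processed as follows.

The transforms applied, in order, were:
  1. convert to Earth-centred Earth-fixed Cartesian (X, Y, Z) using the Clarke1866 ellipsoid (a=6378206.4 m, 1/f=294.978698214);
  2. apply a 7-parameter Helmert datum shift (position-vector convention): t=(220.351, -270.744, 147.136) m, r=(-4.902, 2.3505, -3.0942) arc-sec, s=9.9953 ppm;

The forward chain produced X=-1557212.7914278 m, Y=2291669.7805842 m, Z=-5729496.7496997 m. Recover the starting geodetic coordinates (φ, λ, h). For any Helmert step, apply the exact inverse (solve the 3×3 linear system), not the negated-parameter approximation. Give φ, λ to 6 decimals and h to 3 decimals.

start: X=-1557212.7914, Y=2291669.7806, Z=-5729496.7497 m
→ Helmert⁻¹: X=-1557386.6672, Y=2292030.4197, Z=-5729549.8926
→ geod (Bowring, a=6378206.400): φ=-64.34155700°, λ=124.19528700°, h=3813.5190 m

φ=-64.341557°, λ=124.195287°, h=3813.519 m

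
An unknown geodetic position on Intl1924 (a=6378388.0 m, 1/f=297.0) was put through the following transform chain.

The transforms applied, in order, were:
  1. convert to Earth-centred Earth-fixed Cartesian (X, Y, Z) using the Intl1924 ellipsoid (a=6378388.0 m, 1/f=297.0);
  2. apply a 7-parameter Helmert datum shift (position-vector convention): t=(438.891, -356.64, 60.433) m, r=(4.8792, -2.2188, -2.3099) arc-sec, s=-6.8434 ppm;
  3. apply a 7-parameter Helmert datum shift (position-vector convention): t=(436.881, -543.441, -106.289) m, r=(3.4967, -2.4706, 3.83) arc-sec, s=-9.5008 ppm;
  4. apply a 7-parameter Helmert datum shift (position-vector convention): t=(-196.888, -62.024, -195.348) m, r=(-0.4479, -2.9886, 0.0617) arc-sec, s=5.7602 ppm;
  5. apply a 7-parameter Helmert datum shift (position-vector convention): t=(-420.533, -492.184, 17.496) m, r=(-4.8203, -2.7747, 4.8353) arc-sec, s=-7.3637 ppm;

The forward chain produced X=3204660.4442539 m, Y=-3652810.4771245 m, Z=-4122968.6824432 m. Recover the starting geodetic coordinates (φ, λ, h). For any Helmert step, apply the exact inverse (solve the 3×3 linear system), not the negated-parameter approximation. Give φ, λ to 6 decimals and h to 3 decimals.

start: X=3204660.4443, Y=-3652810.4771, Z=-4122968.6824 m
→ Helmert⁻¹: X=3204963.4951, Y=-3652323.9636, Z=-4123145.0056
→ Helmert⁻¹: X=3205081.0899, Y=-3652232.9077, Z=-4122980.2783
→ Helmert⁻¹: X=3204557.4638, Y=-3651853.5576, Z=-4122889.6359
→ Helmert⁻¹: X=3204137.0425, Y=-3651583.5521, Z=-4122926.3728
→ geod (Bowring, a=6378388.000): φ=-40.51133300°, λ=-48.73417900°, h=2370.9190 m

φ=-40.511333°, λ=-48.734179°, h=2370.919 m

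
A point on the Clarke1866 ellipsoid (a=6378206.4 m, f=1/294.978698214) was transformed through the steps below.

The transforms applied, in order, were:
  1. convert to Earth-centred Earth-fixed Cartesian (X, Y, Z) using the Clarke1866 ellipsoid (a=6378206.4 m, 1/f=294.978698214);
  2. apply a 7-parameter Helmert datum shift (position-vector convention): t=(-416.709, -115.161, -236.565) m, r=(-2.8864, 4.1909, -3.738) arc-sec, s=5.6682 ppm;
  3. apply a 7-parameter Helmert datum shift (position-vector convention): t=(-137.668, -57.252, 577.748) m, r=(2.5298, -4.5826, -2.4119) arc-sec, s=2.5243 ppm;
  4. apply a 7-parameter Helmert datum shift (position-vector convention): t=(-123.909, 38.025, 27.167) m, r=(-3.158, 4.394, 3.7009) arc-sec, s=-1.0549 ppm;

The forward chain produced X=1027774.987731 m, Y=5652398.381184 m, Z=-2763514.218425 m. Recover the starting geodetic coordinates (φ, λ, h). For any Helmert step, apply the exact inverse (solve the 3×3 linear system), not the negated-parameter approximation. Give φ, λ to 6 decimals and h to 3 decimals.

start: X=1027774.9877, Y=5652398.3812, Z=-2763514.2184 m
→ Helmert⁻¹: X=1028060.2676, Y=5652390.1823, Z=-2763435.8598
→ Helmert⁻¹: X=1028067.8350, Y=5652411.2861, Z=-2764098.7970
→ Helmert⁻¹: X=1028432.4309, Y=5652551.7202, Z=-2763746.5703
→ geod (Bowring, a=6378206.400): φ=-25.84175600°, λ=79.68832700°, h=1397.9120 m

φ=-25.841756°, λ=79.688327°, h=1397.912 m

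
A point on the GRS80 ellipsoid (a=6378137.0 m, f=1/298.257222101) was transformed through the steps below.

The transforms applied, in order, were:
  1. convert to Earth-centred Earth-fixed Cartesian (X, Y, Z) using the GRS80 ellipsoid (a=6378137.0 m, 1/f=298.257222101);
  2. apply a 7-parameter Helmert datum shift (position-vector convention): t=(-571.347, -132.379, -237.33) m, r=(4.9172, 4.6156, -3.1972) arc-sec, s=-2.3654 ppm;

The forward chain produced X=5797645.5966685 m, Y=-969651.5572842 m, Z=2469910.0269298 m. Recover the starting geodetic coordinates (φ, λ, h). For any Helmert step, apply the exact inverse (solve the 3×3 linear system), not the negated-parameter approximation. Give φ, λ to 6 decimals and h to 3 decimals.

φ=22.930637°, λ=-9.491237°, h=1692.437 m

start: X=5797645.5967, Y=-969651.5573, Z=2469910.0269 m
→ Helmert⁻¹: X=5798190.4063, Y=-969372.7067, Z=2470306.0554
→ geod (Bowring, a=6378137.000): φ=22.93063700°, λ=-9.49123700°, h=1692.4370 m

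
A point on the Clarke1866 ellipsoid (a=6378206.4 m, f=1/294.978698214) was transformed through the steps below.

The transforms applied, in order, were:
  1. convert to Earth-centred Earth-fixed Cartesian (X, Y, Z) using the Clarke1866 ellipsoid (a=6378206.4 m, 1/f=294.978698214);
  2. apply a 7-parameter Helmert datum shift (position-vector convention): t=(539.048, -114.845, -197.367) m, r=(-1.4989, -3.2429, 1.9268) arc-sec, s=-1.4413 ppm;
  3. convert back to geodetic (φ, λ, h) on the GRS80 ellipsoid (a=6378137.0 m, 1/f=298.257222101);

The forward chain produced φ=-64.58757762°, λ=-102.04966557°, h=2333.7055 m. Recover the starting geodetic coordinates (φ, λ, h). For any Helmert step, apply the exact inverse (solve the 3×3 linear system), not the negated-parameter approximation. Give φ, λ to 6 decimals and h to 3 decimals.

φ=-64.588691°, λ=-102.063726°, h=2289.367 m

start: φ=-64.587578°, λ=-102.049666°, h=2333.706 m
→ ECEF (a=6378137.000, f=1/298.257222101): X=-573162.2949, Y=-2685069.7610, Z=-5740235.6198
→ Helmert⁻¹: X=-573817.4959, Y=-2684911.7134, Z=-5740057.0152
→ geod (Bowring, a=6378206.400): φ=-64.58869100°, λ=-102.06372600°, h=2289.3670 m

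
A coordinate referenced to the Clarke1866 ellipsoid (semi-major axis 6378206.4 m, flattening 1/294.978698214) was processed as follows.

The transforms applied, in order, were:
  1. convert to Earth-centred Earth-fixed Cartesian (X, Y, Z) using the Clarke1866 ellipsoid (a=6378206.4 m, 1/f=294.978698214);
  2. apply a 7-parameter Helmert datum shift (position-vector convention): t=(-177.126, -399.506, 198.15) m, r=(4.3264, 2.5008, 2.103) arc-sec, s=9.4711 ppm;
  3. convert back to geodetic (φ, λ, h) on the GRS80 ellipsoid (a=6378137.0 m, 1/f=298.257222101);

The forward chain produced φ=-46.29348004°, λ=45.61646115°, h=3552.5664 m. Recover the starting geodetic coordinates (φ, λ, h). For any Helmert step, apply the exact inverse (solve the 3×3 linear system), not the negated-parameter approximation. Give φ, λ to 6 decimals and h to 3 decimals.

φ=-46.294562°, λ=45.616470°, h=3973.221 m

start: φ=-46.293480°, λ=45.616461°, h=3552.566 m
→ ECEF (a=6378137.000, f=1/298.257222101): X=3089681.6700, Y=3156892.8876, Z=-4590416.2738
→ Helmert⁻¹: X=3089917.3784, Y=3157134.6995, Z=-4590599.7041
→ geod (Bowring, a=6378206.400): φ=-46.29456200°, λ=45.61647000°, h=3973.2210 m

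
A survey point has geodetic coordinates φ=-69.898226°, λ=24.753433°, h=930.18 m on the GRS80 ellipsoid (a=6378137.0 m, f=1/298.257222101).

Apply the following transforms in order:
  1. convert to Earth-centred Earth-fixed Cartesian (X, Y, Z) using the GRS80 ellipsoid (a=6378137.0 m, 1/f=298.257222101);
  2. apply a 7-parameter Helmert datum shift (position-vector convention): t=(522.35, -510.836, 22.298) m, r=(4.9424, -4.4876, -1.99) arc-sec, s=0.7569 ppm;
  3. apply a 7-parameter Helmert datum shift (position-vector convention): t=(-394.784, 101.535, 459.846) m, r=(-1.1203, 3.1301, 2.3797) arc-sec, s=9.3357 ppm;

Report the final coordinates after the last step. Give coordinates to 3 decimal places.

X=1997058.120 m, Y=920430.429 m, Z=-5967568.630 m

start: φ=-69.898226°, λ=24.753433°, h=930.180 m
→ ECEF (a=6378137.000, f=1/298.257222101): X=1996872.8514, Y=920716.0727, Z=-5968020.7368
→ Helmert 7p (PV): X=1997535.4390, Y=920329.6706, Z=-5967937.4494
→ Helmert 7p (PV): X=1997058.1202, Y=920430.4292, Z=-5967568.6301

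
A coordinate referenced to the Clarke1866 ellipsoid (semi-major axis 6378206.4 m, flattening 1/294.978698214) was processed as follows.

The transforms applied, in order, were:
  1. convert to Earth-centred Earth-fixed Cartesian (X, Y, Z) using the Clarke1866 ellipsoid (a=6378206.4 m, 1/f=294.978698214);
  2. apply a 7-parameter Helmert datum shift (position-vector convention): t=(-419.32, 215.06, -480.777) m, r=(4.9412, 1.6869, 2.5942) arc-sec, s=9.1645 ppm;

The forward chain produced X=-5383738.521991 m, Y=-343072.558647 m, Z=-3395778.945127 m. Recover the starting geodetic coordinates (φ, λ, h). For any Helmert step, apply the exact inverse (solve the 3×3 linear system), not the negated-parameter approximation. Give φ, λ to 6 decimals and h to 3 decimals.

φ=-32.363510°, λ=-176.351099°, h=1747.893 m

start: X=-5383738.5220, Y=-343072.5586, Z=-3395778.9451 m
→ Helmert⁻¹: X=-5383246.4168, Y=-343298.1039, Z=-3395302.8542
→ geod (Bowring, a=6378206.400): φ=-32.36351000°, λ=-176.35109900°, h=1747.8930 m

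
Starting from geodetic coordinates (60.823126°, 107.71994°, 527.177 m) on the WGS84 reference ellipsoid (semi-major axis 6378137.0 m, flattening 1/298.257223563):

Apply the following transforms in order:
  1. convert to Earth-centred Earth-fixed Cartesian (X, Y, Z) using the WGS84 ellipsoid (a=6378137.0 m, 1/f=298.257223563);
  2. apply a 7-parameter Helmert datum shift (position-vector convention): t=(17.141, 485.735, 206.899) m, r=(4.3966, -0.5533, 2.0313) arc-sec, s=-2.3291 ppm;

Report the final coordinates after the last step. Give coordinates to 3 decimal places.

X=-948914.833 m, Y=2970048.109 m, Z=5546476.097 m

start: φ=60.823126°, λ=107.719940°, h=527.177 m
→ ECEF (a=6378137.000, f=1/298.257223563): X=-948890.0610, Y=2969696.8546, Z=5546221.3608
→ Helmert 7p (PV): X=-948914.8331, Y=2970048.1090, Z=5546476.0967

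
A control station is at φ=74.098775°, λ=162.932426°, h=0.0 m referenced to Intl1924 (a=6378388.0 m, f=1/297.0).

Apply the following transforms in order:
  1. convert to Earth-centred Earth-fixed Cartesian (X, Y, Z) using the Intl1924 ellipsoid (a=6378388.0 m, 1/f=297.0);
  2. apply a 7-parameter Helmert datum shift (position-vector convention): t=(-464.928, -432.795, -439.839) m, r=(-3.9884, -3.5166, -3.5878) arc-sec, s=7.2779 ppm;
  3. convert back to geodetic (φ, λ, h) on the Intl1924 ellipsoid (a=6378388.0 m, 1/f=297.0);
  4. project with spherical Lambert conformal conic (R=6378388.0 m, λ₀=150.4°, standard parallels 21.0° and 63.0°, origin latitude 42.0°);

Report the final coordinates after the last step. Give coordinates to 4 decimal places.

start: φ=74.098775°, λ=162.932426°, h=0.000 m
→ ECEF (a=6378388.000, f=1/297.0): X=-1675804.2275, Y=514506.7126, Z=6112115.1444
→ Helmert 7p (PV): X=-1676376.6083, Y=514224.9981, Z=6111681.2691
→ geod (Bowring, a=6378388.000): φ=74.09370697°, λ=162.94671507°, h=-289.9725 m
→ lcc (R=6378388.0, λ₀=150.4°): E=435870.0074, N=3569170.4267

E=435870.0074 m, N=3569170.4267 m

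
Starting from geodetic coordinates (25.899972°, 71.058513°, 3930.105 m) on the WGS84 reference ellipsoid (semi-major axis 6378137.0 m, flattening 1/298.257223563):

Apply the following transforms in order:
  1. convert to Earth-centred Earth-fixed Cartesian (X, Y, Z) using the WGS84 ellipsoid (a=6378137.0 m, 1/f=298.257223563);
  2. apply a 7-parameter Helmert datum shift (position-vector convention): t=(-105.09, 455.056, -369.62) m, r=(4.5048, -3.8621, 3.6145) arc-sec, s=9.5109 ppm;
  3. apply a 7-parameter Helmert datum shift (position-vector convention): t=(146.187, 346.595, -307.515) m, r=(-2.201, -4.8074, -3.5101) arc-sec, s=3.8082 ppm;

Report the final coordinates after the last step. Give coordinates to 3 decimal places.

start: φ=25.899972°, λ=71.058513°, h=3930.105 m
→ ECEF (a=6378137.000, f=1/298.257223563): X=1864745.5989, Y=5433634.4876, Z=2770814.1079
→ Helmert 7p (PV): X=1864511.1455, Y=5434113.3849, Z=2770624.4278
→ Helmert 7p (PV): X=1864692.3330, Y=5434478.5095, Z=2770312.9338

X=1864692.333 m, Y=5434478.509 m, Z=2770312.934 m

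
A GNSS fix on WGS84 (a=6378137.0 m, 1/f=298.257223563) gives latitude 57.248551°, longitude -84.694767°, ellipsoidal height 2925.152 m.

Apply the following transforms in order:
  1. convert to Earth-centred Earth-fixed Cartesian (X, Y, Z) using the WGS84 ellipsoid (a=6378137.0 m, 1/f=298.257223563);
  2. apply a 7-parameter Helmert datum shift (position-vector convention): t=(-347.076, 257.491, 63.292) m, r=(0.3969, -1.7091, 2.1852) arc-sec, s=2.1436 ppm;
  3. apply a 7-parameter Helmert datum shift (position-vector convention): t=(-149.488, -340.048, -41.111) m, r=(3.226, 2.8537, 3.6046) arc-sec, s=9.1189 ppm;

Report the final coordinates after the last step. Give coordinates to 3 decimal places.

X=319580.426 m, Y=-3445708.994 m, Z=5343405.056 m

start: φ=57.248551°, λ=-84.694767°, h=2925.152 m
→ ECEF (a=6378137.000, f=1/298.257223563): X=319947.0258, Y=-3445502.7543, Z=5343384.9799
→ Helmert 7p (PV): X=319592.8627, Y=-3445259.5414, Z=5343455.7471
→ Helmert 7p (PV): X=319580.4257, Y=-3445708.9941, Z=5343405.0562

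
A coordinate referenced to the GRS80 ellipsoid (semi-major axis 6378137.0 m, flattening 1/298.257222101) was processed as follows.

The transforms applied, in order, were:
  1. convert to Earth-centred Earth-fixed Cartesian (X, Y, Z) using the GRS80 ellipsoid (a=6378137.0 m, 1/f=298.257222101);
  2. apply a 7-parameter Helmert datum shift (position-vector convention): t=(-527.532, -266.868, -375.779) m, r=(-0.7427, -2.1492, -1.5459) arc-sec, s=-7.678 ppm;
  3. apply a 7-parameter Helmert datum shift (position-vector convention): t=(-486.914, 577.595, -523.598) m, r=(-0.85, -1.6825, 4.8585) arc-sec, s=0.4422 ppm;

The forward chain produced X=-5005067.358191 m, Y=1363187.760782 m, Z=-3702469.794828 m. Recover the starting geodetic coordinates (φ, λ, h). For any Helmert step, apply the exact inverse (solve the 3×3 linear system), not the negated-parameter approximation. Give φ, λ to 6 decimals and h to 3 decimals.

φ=-35.697106°, λ=164.763730°, h=931.521 m

start: X=-5005067.3582, Y=1363187.7608, Z=-3702469.7948 m
→ Helmert⁻¹: X=-5004576.3286, Y=1362742.6996, Z=-3701898.1218
→ Helmert⁻¹: X=-5004136.0014, Y=1362995.8562, Z=-3701493.7144
→ geod (Bowring, a=6378137.000): φ=-35.69710600°, λ=164.76373000°, h=931.5210 m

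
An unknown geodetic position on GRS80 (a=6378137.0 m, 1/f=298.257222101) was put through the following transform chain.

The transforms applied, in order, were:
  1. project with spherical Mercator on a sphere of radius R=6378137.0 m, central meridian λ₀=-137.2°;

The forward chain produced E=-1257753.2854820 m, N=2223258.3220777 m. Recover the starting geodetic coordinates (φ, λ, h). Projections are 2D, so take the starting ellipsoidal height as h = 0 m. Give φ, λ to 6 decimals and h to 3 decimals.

start: E=-1257753.2855, N=2223258.3221 m
→ merc⁻¹: φ=19.57929200°, λ=-148.49859000°

φ=19.579292°, λ=-148.498590°, h=0.000 m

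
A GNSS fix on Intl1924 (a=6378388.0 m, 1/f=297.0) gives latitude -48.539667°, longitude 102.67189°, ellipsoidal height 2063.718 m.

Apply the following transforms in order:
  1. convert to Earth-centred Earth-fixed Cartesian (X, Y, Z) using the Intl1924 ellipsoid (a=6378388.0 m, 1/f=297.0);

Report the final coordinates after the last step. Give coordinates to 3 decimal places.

X=-928473.438 m, Y=4129406.877 m, Z=-4758455.517 m

start: φ=-48.539667°, λ=102.671890°, h=2063.718 m
→ ECEF (a=6378388.000, f=1/297.0): X=-928473.4384, Y=4129406.8772, Z=-4758455.5168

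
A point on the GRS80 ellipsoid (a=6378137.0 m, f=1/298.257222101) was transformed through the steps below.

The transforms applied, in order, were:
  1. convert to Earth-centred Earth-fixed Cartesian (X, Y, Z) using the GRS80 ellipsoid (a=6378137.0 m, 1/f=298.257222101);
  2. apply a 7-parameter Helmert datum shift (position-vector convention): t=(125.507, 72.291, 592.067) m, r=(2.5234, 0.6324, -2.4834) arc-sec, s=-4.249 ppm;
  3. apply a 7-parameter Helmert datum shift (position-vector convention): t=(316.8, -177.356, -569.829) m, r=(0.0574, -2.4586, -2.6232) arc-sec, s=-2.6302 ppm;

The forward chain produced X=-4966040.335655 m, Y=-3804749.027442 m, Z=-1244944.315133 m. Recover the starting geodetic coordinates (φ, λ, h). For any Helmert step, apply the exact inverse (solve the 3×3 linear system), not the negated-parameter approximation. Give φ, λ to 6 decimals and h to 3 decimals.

start: X=-4966040.3357, Y=-3804749.0274, Z=-1244944.3151 m
→ Helmert⁻¹: X=-4966336.6439, Y=-3804645.1846, Z=-1244317.5034
→ Helmert⁻¹: X=-4966433.6274, Y=-3804808.6667, Z=-1244883.5398
→ geod (Bowring, a=6378137.000): φ=-11.32753700°, λ=-142.54410100°, h=1691.2610 m

φ=-11.327537°, λ=-142.544101°, h=1691.261 m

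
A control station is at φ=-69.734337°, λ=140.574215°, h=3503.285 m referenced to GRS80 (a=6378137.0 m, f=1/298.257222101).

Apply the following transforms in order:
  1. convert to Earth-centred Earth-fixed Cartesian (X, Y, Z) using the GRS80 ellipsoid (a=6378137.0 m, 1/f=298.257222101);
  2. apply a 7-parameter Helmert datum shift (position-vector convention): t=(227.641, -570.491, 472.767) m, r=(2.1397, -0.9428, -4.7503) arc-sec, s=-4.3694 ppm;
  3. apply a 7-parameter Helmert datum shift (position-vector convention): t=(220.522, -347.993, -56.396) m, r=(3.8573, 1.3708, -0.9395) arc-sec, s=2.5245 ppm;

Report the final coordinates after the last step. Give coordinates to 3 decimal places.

start: φ=-69.734337°, λ=140.574215°, h=3503.285 m
→ ECEF (a=6378137.000, f=1/298.257222101): X=-1712491.8399, Y=1407947.7980, Z=-5964125.2912
→ Helmert 7p (PV): X=-1712197.0305, Y=1407472.4628, Z=-5963619.6866
→ Helmert 7p (PV): X=-1712014.0534, Y=1407247.3460, Z=-5963653.4380

X=-1712014.053 m, Y=1407247.346 m, Z=-5963653.438 m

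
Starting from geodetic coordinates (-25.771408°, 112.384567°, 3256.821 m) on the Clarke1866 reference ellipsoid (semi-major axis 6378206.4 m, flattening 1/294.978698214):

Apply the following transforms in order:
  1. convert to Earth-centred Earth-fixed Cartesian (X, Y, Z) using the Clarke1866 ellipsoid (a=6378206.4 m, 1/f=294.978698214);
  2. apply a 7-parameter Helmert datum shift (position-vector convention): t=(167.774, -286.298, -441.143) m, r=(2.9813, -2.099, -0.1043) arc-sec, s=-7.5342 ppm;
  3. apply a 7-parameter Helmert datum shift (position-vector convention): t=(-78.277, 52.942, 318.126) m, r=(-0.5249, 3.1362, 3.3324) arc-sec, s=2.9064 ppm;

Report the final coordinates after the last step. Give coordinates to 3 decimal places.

start: φ=-25.771408°, λ=112.384567°, h=3256.821 m
→ ECEF (a=6378206.400, f=1/294.978698214): X=-2189880.5270, Y=5317113.0414, Z=-2757537.2955
→ Helmert 7p (PV): X=-2189665.5042, Y=5316827.6470, Z=-2757903.0956
→ Helmert 7p (PV): X=-2189877.9771, Y=5316853.6473, Z=-2757573.2220

X=-2189877.977 m, Y=5316853.647 m, Z=-2757573.222 m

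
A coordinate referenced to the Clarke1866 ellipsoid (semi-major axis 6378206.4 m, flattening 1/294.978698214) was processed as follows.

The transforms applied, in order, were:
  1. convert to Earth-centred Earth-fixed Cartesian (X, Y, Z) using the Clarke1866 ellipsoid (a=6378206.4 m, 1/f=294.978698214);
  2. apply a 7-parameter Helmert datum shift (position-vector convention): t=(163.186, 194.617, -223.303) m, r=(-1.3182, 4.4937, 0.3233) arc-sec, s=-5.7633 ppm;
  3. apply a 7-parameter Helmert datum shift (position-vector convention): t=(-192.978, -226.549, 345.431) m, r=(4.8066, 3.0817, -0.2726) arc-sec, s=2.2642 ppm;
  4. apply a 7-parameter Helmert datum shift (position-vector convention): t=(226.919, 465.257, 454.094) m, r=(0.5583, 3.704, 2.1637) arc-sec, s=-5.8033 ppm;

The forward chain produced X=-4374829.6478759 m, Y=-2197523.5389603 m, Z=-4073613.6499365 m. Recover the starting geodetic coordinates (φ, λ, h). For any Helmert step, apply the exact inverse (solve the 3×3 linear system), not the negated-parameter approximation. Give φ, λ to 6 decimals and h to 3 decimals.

φ=-39.958533°, λ=-153.324247°, h=255.702 m

start: X=-4374829.6479, Y=-2197523.5390, Z=-4073613.6499 m
→ Helmert⁻¹: X=-4375031.8515, Y=-2197966.6855, Z=-4074164.0025
→ Helmert⁻¹: X=-4374765.1880, Y=-2197835.8907, Z=-4074514.3529
→ Helmert⁻¹: X=-4374868.2677, Y=-2198010.2797, Z=-4074423.8897
→ geod (Bowring, a=6378206.400): φ=-39.95853300°, λ=-153.32424700°, h=255.7020 m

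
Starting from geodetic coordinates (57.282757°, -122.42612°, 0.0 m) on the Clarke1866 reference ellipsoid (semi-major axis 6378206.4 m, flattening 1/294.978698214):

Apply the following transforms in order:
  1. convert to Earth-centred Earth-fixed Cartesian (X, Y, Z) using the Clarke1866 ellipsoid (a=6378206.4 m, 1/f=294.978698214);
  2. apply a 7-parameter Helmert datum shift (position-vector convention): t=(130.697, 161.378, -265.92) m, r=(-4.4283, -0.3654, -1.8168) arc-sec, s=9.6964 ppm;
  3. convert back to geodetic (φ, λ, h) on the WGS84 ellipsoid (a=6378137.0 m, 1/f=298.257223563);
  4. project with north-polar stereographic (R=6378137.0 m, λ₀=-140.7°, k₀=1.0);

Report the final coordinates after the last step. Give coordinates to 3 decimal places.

start: φ=57.282757°, λ=-122.426120°, h=0.000 m
→ ECEF (a=6378206.400, f=1/294.978698214): X=-1852969.4026, Y=-2916872.4978, Z=5342784.4532
→ Helmert 7p (PV): X=-1852891.8300, Y=-2916608.3763, Z=5342629.6793
→ geod (Bowring, a=6378137.000): φ=57.28205861°, λ=-122.42738264°, h=-372.0430 m
→ stereo (R=6378137.0, λ₀=-140.7°): E=1174030.4207, N=-3555639.3451

E=1174030.421 m, N=-3555639.345 m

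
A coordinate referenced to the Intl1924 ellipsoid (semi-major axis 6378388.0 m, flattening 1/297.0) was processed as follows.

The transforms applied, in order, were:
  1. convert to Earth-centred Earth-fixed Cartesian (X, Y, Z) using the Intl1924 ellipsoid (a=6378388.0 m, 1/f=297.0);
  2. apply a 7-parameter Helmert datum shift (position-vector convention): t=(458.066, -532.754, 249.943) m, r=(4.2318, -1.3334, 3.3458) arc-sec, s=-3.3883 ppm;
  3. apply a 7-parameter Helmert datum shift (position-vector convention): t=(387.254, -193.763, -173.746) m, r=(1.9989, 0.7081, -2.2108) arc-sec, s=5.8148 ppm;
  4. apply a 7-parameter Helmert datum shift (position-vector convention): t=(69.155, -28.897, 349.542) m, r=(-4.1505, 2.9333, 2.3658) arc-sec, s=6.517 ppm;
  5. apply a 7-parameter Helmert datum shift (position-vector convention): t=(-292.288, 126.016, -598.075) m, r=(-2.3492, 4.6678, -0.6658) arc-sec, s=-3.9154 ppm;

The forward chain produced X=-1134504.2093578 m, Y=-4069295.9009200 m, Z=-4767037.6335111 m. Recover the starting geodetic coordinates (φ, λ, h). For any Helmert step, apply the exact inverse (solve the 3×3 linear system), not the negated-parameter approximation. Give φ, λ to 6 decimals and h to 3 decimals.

start: X=-1134504.2094, Y=-4069295.9009, Z=-4767037.6335 m
→ Helmert⁻¹: X=-1134095.3595, Y=-4069387.2240, Z=-4766530.2331
→ Helmert⁻¹: X=-1134136.0051, Y=-4069222.8775, Z=-4766946.7198
→ Helmert⁻¹: X=-1134456.6849, Y=-4069063.8073, Z=-4766709.7176
→ Helmert⁻¹: X=-1135015.4086, Y=-4068624.2269, Z=-4766885.0019
→ geod (Bowring, a=6378388.000): φ=-48.64726600°, λ=-105.58739400°, h=2746.9730 m

φ=-48.647266°, λ=-105.587394°, h=2746.973 m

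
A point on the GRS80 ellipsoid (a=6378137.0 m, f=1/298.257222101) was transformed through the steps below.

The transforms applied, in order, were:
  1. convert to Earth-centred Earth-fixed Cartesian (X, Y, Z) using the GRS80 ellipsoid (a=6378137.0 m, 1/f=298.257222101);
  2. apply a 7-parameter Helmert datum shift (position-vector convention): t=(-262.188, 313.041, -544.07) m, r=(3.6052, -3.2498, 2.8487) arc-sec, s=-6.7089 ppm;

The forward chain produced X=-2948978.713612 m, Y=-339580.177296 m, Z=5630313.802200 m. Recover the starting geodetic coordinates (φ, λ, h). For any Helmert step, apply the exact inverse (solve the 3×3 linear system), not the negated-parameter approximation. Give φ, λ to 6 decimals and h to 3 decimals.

start: X=-2948978.7136, Y=-339580.1773, Z=5630313.8022 m
→ Helmert⁻¹: X=-2948652.2825, Y=-339756.3546, Z=5630948.0452
→ geod (Bowring, a=6378137.000): φ=62.36392700°, λ=-173.42712100°, h=3956.7360 m

φ=62.363927°, λ=-173.427121°, h=3956.736 m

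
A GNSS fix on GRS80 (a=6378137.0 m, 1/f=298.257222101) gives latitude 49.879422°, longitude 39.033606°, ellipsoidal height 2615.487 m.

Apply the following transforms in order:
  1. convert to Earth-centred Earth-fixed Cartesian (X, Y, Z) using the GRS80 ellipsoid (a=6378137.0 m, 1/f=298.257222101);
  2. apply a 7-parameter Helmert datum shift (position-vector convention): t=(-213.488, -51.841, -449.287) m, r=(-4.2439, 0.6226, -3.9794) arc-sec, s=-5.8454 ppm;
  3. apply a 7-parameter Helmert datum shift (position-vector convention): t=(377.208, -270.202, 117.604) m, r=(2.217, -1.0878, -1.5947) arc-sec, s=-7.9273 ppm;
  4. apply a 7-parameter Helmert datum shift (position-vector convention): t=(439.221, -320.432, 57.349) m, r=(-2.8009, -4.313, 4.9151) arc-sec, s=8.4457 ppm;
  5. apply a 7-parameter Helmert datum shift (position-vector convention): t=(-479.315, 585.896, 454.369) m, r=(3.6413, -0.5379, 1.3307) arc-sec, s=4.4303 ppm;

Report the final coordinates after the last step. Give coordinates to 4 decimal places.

start: φ=49.879422°, λ=39.033606°, h=2615.487 m
→ ECEF (a=6378137.000, f=1/298.257222101): X=3200175.8242, Y=2594560.6331, Z=4856157.4355
→ Helmert 7p (PV): X=3200008.3436, Y=2594531.8011, Z=4855616.7200
→ Helmert 7p (PV): X=3200354.6359, Y=2594164.1021, Z=4855740.5948
→ Helmert 7p (PV): X=3200657.5346, Y=2594007.7791, Z=4855870.6471
→ Helmert 7p (PV): X=3200163.0011, Y=2594540.0926, Z=4856400.6694

X=3200163.0011 m, Y=2594540.0926 m, Z=4856400.6694 m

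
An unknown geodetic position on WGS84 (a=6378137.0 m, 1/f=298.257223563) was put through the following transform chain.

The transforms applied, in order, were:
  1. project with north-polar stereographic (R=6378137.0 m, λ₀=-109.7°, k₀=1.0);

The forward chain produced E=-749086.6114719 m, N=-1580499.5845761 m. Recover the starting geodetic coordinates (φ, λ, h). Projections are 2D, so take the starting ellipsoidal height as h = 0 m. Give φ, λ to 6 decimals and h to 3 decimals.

start: E=-749086.6115, N=-1580499.5846 m
→ stereo⁻¹: φ=74.38554900°, λ=-135.05887400°

φ=74.385549°, λ=-135.058874°, h=0.000 m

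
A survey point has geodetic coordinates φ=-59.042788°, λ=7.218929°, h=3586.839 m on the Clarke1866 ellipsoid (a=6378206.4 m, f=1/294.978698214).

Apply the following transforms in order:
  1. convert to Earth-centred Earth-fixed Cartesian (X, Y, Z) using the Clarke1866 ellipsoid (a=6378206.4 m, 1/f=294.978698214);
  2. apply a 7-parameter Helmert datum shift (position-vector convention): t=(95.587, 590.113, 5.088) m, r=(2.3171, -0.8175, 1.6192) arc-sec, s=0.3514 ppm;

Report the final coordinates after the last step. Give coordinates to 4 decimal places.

X=3265005.0085 m, Y=414224.5103 m, Z=-5449246.1594 m

start: φ=-59.042788°, λ=7.218929°, h=3586.839 m
→ ECEF (a=6378206.400, f=1/294.978698214): X=3264889.9232, Y=413547.4072, Z=-5449266.9181
→ Helmert 7p (PV): X=3265005.0085, Y=414224.5103, Z=-5449246.1594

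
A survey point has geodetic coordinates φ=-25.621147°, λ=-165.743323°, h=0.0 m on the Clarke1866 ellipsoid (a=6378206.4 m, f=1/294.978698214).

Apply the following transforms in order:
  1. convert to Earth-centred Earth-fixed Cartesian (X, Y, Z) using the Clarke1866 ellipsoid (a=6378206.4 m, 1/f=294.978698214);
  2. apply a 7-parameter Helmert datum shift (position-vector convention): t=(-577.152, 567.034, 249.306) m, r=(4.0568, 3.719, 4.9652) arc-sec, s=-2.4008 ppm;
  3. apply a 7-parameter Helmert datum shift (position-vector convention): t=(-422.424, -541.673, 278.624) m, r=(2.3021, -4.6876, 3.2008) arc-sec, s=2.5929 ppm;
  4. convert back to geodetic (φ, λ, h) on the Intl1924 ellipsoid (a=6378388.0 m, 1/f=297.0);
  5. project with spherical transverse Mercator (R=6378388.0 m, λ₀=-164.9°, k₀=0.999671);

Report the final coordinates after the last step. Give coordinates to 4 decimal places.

start: φ=-25.621147°, λ=-165.743323°, h=0.000 m
→ ECEF (a=6378206.400, f=1/294.978698214): X=-5577467.3012, Y=-1417188.1610, Z=-2741121.7633
→ Helmert 7p (PV): X=-5578046.3713, Y=-1416698.0728, Z=-2740793.1867
→ Helmert 7p (PV): X=-5578398.9866, Y=-1417299.3893, Z=-2740664.2487
→ geod (Bowring, a=6378388.000): φ=-25.61276300°, λ=-165.74453389°, h=432.2063 m
→ tm (R=6378388.0, λ₀=-164.9°): E=-84752.3713, N=-2850643.8853

E=-84752.3713 m, N=-2850643.8853 m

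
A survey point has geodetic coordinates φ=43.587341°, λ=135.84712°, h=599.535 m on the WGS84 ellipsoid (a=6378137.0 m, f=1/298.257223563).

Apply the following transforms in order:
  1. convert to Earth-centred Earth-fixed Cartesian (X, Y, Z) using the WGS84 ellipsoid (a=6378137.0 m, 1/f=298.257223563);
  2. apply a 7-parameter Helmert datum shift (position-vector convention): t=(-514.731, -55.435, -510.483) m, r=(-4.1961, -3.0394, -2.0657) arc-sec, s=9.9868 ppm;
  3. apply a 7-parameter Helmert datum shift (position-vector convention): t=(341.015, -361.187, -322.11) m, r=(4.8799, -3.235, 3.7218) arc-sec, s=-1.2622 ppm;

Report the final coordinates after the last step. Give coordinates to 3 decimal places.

start: φ=43.587341°, λ=135.847120°, h=599.535 m
→ ECEF (a=6378137.000, f=1/298.257223563): X=-3320257.4205, Y=3223500.6895, Z=4375408.9695
→ Helmert 7p (PV): X=-3320837.5014, Y=3223599.7100, Z=4374827.6797
→ Helmert 7p (PV): X=-3320619.0742, Y=3223071.0323, Z=4374524.2300

X=-3320619.074 m, Y=3223071.032 m, Z=4374524.230 m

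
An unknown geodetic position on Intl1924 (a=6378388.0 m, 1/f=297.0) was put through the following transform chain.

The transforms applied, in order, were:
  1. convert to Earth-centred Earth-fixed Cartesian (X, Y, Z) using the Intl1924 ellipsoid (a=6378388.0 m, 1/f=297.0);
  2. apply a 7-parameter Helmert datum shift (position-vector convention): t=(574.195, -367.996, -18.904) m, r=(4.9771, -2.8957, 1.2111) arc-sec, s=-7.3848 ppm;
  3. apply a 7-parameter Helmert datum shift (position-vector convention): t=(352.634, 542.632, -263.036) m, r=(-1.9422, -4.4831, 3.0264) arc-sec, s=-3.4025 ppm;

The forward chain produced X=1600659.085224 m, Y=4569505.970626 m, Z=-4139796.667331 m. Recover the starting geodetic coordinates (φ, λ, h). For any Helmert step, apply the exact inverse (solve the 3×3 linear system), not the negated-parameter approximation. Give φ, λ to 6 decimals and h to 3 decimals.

φ=-40.724438°, λ=70.704984°, h=512.088 m

start: X=1600659.0852, Y=4569505.9706, Z=-4139796.6673 m
→ Helmert⁻¹: X=1600288.9628, Y=4568994.3826, Z=-4139539.4760
→ Helmert⁻¹: X=1599695.2944, Y=4569286.8408, Z=-4139683.8549
→ geod (Bowring, a=6378388.000): φ=-40.72443800°, λ=70.70498400°, h=512.0880 m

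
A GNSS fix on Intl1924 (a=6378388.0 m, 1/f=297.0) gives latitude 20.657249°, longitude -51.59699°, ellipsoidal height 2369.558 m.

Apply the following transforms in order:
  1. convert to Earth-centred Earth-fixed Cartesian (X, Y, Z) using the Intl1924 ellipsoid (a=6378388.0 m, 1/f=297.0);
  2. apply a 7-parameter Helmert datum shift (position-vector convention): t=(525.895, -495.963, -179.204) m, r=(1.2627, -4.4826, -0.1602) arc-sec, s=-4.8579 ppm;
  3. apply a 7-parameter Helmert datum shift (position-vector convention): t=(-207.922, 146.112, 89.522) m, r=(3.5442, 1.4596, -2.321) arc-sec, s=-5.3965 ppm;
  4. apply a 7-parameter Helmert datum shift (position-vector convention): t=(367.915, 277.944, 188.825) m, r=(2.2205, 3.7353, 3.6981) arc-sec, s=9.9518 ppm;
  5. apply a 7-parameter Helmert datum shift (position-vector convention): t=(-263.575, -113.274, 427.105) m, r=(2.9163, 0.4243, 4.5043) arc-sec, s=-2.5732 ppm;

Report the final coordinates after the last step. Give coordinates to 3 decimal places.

start: φ=20.657249°, λ=-51.596990°, h=2369.558 m
→ ECEF (a=6378388.000, f=1/297.0): X=3710374.6701, Y=-4680822.5938, Z=2236791.5790
→ Helmert 7p (PV): X=3710830.2947, Y=-4681312.3926, Z=2236653.4887
→ Helmert 7p (PV): X=3710565.4981, Y=-4681221.2055, Z=2236624.2442
→ Helmert 7p (PV): X=3711094.7739, Y=-4680947.3993, Z=2236717.7362
→ Helmert 7p (PV): X=3710928.4703, Y=-4680999.2116, Z=2237065.2697

X=3710928.470 m, Y=-4680999.212 m, Z=2237065.270 m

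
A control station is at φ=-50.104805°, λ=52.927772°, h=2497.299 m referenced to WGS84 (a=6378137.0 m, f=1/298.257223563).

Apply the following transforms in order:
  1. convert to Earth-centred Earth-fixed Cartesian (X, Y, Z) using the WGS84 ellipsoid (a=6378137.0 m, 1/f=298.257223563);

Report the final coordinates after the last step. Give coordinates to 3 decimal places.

start: φ=-50.104805°, λ=52.927772°, h=2497.299 m
→ ECEF (a=6378137.000, f=1/298.257223563): X=2471886.1958, Y=3271714.4379, Z=-4872190.1170

X=2471886.196 m, Y=3271714.438 m, Z=-4872190.117 m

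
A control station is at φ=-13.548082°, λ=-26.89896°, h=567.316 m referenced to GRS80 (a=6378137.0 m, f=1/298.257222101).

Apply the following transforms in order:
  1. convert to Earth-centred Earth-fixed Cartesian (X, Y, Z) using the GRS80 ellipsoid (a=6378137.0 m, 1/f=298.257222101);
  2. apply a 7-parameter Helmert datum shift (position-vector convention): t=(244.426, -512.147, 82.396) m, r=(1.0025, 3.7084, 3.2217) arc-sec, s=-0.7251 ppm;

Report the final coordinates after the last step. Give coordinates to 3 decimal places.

start: φ=-13.548082°, λ=-26.898960°, h=567.316 m
→ ECEF (a=6378137.000, f=1/298.257222101): X=5531289.2977, Y=-2806056.9815, Z=-1484553.7468
→ Helmert 7p (PV): X=5531546.8508, Y=-2806473.4841, Z=-1484583.3585

X=5531546.851 m, Y=-2806473.484 m, Z=-1484583.359 m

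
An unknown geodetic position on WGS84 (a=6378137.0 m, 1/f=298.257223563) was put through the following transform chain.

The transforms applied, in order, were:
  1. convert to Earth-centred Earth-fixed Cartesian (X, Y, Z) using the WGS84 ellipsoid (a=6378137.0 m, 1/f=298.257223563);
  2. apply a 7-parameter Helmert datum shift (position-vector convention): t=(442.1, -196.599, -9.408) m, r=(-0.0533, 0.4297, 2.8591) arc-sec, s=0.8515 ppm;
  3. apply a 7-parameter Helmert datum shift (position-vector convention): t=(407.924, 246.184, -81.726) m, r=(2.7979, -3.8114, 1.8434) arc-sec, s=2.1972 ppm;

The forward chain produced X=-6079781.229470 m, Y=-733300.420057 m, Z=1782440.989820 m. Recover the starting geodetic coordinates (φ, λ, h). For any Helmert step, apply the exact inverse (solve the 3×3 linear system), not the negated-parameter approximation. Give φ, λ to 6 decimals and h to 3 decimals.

φ=16.331663°, λ=-173.124593°, h=2337.916 m

start: X=-6079781.2295, Y=-733300.4201, Z=1782440.9898 m
→ Helmert⁻¹: X=-6080149.4092, Y=-733466.4729, Z=1782641.0986
→ Helmert⁻¹: X=-6080600.2081, Y=-733185.4251, Z=1782636.1318
→ geod (Bowring, a=6378137.000): φ=16.33166300°, λ=-173.12459300°, h=2337.9160 m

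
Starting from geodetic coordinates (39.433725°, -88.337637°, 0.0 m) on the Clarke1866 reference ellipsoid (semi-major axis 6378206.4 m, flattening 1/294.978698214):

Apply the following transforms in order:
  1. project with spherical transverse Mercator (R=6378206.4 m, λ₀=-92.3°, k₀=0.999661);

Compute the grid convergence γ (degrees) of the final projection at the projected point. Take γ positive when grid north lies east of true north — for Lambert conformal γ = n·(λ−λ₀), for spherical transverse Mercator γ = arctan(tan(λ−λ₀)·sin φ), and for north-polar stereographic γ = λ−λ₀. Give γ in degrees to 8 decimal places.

2.51922983

start: φ=39.433725°, λ=-88.337637°, h=0.000 m
→ into tm (λ₀=-92.3°): φ=39.43372500°, λ−λ₀=3.96236300°
convergence γ = 2.51922983°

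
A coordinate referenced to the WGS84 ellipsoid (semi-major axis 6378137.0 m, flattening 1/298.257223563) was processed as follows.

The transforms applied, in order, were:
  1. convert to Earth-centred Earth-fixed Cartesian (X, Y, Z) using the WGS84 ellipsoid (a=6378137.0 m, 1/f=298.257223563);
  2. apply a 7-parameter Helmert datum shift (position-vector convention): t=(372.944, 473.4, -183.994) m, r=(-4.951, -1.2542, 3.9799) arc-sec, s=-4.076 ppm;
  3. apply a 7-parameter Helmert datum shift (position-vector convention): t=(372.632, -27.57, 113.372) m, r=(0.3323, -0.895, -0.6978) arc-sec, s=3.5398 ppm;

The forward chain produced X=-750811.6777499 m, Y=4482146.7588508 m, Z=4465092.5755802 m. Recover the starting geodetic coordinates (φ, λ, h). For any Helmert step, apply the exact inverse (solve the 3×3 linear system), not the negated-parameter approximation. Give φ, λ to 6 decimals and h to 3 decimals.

φ=44.690537°, λ=99.518338°, h=3282.470 m

start: X=-750811.6777, Y=4482146.7589, Z=4465092.5756 m
→ Helmert⁻¹: X=-751177.4402, Y=4482163.1149, Z=4464959.4370
→ Helmert⁻¹: X=-751439.8231, Y=4481615.3009, Z=4465273.7729
→ geod (Bowring, a=6378137.000): φ=44.69053700°, λ=99.51833800°, h=3282.4700 m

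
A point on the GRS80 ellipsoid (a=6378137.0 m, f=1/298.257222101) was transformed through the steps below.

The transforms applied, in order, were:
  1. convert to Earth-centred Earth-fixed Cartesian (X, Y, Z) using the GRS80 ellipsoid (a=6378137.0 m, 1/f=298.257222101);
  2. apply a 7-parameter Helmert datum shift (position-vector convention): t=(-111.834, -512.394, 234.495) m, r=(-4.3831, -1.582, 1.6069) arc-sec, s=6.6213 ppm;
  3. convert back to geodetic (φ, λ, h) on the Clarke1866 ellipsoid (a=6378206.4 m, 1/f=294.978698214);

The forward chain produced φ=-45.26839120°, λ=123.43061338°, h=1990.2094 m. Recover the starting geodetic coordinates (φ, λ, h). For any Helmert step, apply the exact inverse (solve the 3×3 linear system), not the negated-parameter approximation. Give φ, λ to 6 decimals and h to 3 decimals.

φ=-45.264140°, λ=123.425078°, h=2321.291 m

start: φ=-45.268391°, λ=123.430613°, h=1990.209 m
→ ECEF (a=6378206.400, f=1/294.978698214): X=-2478059.8716, Y=3753809.2544, Z=-4509600.7308
→ Helmert⁻¹: X=-2477936.9702, Y=3754411.9250, Z=-4509706.5791
→ geod (Bowring, a=6378137.000): φ=-45.26414000°, λ=123.42507800°, h=2321.2910 m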